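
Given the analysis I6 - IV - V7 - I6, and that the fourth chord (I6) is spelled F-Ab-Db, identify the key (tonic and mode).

The anchor chord is a major triad on Db, labeled I6.
If Db is scale degree 1 and the mode makes that degree carry a major triad, the tonic is Db and the mode is major.

Db major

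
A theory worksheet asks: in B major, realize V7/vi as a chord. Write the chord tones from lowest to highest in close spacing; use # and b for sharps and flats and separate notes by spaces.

The slash means an applied dominant: we want the dominant of vi. In B major, vi is G# minor, and its dominant is built on D#.
Building a dominant seventh chord on D# gives D#-F##-A#-C#.

D# F## A# C#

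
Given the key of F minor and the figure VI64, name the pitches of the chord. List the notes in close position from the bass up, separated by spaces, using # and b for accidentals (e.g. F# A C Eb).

Ab Db F

In F minor, scale degree 6 is Db, and the diatonic chord built there is a major triad.
That chord is spelled Db-F-Ab.
The figured bass 64 indicates second inversion, placing the fifth (Ab) in the bass: Ab-Db-F.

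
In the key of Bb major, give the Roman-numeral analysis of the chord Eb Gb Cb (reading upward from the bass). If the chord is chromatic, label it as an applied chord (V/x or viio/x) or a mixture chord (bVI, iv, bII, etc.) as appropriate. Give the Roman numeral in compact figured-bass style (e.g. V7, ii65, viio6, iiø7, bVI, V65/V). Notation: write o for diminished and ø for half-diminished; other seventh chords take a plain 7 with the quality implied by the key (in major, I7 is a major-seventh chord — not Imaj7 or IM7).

bII6

The pitches Cb-Eb-Gb form a major triad rooted on Cb.
Cb is the lowered second degree of Bb major (diatonic 2 would be C). This is the Neapolitan sixth — a major triad on the lowered second degree, here in its customary first inversion.
With Eb in the bass the chord is in first inversion, so the figured bass is 6.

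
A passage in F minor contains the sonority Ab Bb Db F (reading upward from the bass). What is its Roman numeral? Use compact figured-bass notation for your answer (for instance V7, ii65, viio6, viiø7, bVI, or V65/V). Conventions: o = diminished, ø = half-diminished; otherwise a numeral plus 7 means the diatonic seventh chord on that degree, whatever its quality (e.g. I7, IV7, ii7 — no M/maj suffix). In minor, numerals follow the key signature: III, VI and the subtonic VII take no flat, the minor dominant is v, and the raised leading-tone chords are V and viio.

The pitches Bb-Db-F-Ab form a minor seventh chord rooted on Bb.
In F minor, Bb is the subdominant; the diatonic minor seventh chord there is iv7.
With Ab in the bass the chord is in third inversion, so the figured bass is 42.

iv42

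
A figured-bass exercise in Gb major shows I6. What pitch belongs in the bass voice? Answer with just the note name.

Bb

I in Gb major has root Gb; the chord is Gb-Bb-Db.
The figure 6 means first inversion — the third is in the bass.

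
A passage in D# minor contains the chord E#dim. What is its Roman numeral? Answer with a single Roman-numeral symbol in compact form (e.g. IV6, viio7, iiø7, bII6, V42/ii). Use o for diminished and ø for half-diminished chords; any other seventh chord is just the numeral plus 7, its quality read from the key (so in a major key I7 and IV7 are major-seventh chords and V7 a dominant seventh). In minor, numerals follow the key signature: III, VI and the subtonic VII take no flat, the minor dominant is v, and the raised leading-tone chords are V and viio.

The pitches E#-G#-B form a diminished triad rooted on E#.
E# is scale degree 2 in D# minor, and a diminished triad on that degree is written iio.

iio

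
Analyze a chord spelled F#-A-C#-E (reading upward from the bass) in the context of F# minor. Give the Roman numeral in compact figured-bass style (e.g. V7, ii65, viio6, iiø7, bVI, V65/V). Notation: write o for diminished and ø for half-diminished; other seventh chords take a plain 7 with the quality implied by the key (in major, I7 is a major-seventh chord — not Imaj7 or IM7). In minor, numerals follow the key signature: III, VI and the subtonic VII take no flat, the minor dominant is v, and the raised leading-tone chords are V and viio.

i7

The pitches F#-A-C#-E form a minor seventh chord rooted on F#.
In F# minor, F# is the tonic; the diatonic minor seventh chord there is i7.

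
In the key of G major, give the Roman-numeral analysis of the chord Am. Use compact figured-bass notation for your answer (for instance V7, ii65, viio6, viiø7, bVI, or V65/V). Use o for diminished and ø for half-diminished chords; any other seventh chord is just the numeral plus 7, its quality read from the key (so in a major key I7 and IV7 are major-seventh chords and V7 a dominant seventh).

ii

Stacked in thirds the chord is A-C-E: a minor triad on A.
A is scale degree 2 in G major, and a minor triad on that degree is written ii.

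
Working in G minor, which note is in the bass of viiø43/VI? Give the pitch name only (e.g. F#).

Ab

The applied chord viiø43/VI is rooted on D: D-F-Ab-C.
The figure 43 means second inversion — the fifth is in the bass.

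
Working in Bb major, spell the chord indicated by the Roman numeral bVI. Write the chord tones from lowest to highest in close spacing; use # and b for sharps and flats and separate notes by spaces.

Gb Bb Db

Scale degree 6 in Bb major is G; lowering it a half step gives Gb. bVI is a major triad on the lowered sixth degree, borrowed from the parallel minor.
So the chord is Gb-Bb-Db.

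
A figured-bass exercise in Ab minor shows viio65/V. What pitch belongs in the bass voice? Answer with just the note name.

The applied chord viio65/V is rooted on D: D-F-Ab-Cb.
The figure 65 means first inversion — the third is in the bass.

F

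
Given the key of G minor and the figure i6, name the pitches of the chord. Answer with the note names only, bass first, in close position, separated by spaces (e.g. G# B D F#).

The numeral's case and figure indicate a minor triad. In G minor its root, scale degree 1, is G.
That chord is spelled G-Bb-D.
With the 6 figure the chord is in first inversion; from the bass Bb upward in close position it reads Bb-D-G.

Bb D G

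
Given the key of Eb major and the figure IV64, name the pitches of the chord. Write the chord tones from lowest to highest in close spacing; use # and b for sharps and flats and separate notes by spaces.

Eb Ab C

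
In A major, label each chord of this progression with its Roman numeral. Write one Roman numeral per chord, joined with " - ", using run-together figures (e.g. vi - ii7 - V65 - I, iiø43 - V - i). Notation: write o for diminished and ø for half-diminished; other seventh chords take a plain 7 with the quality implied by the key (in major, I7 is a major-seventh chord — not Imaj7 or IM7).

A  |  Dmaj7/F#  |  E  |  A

I - IV65 - V - I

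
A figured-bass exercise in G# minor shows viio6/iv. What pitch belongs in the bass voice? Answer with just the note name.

D#

The applied chord viio6/iv is rooted on B#: B#-D#-F#.
The figure 6 means first inversion — the third is in the bass.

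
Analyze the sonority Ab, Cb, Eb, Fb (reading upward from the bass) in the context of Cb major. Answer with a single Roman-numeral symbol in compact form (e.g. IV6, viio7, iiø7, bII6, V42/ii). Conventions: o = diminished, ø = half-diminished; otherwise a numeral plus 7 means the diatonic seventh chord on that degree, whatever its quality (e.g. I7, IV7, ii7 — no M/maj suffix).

Stacked in thirds the chord is Fb-Ab-Cb-Eb: a major seventh chord on Fb.
In Cb major, Fb is the subdominant; the diatonic major seventh chord there is IV7.
With Ab in the bass the chord is in first inversion, so the figured bass is 65.

IV65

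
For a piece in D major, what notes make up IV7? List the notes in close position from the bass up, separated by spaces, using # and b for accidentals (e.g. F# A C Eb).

G B D F#

The numeral's case and figure indicate a major seventh chord. In D major its root, scale degree 4, is G.
Stacking thirds from G gives G-B-D-F#.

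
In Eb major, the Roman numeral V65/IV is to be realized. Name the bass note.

The applied chord V65/IV is rooted on Eb: Eb-G-Bb-Db.
The figure 65 means first inversion — the third is in the bass.

G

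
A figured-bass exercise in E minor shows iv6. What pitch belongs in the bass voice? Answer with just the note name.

C

iv in E minor has root A; the chord is A-C-E.
The figure 6 means first inversion — the third is in the bass.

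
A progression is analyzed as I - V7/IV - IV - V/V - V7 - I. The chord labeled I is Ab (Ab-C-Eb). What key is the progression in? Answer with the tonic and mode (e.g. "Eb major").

Ab major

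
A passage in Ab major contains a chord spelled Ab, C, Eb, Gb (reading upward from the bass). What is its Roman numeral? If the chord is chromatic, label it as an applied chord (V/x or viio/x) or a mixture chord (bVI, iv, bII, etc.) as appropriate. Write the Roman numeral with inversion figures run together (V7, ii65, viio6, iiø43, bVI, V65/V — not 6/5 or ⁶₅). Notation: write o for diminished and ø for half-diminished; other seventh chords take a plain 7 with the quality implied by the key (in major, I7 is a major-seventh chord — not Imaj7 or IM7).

V7/IV

The pitches Ab-C-Eb-Gb form a dominant seventh chord rooted on Ab.
Ab is not a diatonic chord root with this quality in Ab major, but it lies a perfect fifth above Db (IV), so the chord functions as an applied dominant of IV.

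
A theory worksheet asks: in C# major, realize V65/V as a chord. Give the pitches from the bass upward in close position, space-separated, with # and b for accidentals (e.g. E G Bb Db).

F## A# C# D#

V65/V is a secondary dominant — the dominant seventh of V. V in C# major is G#, so the applied chord's root is D#, a perfect fifth above.
Building a dominant seventh chord on D# gives D#-F##-A#-C#.
The figured bass 65 indicates first inversion, placing the third (F##) in the bass: F##-A#-C#-D#.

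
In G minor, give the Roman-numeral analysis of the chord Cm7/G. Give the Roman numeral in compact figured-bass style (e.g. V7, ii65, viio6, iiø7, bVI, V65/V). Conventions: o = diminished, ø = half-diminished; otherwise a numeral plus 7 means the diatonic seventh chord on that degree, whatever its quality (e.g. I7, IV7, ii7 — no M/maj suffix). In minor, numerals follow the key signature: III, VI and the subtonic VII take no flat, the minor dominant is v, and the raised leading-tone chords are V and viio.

Stacked in thirds the chord is C-Eb-G-Bb: a minor seventh chord on C.
In G minor, C is the subdominant; the diatonic minor seventh chord there is iv7.
With G in the bass the chord is in second inversion, so the figured bass is 43.

iv43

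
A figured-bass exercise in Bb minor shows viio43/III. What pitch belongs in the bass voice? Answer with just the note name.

The applied chord viio43/III is rooted on C: C-Eb-Gb-Bbb.
The figure 43 means second inversion — the fifth is in the bass.

Gb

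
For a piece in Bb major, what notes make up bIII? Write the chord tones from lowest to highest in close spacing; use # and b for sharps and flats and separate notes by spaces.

bIII is a major triad on the lowered third degree, borrowed from the parallel minor. In Bb major that root is Db.
So the chord is Db-F-Ab, a major triad.

Db F Ab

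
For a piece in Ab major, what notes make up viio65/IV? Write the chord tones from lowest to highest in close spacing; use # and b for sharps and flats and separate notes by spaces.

Eb Gb Bbb C

The slash marks an applied leading-tone chord: viio of IV. In Ab major, IV is Db, so the leading tone to it is C, a half step below.
Building a fully diminished seventh chord on C gives C-Eb-Gb-Bbb.
With the 65 figure the chord is in first inversion; from the bass Eb upward in close position it reads Eb-Gb-Bbb-C.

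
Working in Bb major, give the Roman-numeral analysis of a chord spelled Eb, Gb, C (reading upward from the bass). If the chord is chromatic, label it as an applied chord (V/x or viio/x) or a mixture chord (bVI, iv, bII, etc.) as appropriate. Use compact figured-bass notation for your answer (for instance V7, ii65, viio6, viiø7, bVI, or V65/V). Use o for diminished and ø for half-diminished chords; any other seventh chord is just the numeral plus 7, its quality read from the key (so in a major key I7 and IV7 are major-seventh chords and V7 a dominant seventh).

Stacked in thirds the chord is C-Eb-Gb: a diminished triad on C.
C is the second degree of Bb major. This is the diminished supertonic triad, borrowed from the parallel minor.
With Eb in the bass the chord is in first inversion, so the figured bass is 6.

iio6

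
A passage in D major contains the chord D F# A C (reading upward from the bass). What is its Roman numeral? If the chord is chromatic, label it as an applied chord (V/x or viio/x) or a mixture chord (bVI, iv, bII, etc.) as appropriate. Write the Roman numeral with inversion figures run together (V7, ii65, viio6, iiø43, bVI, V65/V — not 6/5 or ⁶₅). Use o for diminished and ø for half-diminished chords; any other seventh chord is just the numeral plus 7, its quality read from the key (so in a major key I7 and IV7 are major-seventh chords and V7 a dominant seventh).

V7/IV

Stacked in thirds the chord is D-F#-A-C: a dominant seventh chord on D.
D is not a diatonic chord root with this quality in D major, but it lies a perfect fifth above G (IV), so the chord functions as an applied dominant of IV.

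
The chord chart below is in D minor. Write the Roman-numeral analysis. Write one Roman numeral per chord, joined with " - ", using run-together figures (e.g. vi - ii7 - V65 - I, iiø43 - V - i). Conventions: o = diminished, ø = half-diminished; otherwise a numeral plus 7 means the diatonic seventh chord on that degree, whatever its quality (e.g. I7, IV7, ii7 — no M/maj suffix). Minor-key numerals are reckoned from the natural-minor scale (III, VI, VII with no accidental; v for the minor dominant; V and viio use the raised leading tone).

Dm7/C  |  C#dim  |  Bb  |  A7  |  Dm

i42 - viio - VI - V7 - i

Dm7/C: root D is the tonic; minor seventh chord there is i42.
C#dim has root C#, degree 7 in D minor, so viio.
Bb: root Bb is the submediant; major triad there is VI.
A7: dominant seventh chord on A = scale degree 5 → V7.
Dm has root D, degree 1 in D minor, so i.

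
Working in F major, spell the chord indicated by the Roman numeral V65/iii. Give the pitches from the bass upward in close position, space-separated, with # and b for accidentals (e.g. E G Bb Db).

G# B D E

The slash means an applied dominant: we want the dominant of iii. In F major, iii is A minor, and its dominant is built on E.
Building a dominant seventh chord on E gives E-G#-B-D.
With the 65 figure the chord is in first inversion; from the bass G# upward in close position it reads G#-B-D-E.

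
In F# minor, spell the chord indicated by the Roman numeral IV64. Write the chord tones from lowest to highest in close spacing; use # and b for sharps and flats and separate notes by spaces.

Scale degree 4 in F# minor is B; here the chord built on it is altered to a major triad. IV64 is the major subdominant, borrowed from the parallel major.
So the chord is B-D#-F#.
The figured bass 64 indicates second inversion, placing the fifth (F#) in the bass: F#-B-D#.

F# B D#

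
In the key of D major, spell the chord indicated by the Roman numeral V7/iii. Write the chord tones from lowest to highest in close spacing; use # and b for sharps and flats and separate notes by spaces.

C# E# G# B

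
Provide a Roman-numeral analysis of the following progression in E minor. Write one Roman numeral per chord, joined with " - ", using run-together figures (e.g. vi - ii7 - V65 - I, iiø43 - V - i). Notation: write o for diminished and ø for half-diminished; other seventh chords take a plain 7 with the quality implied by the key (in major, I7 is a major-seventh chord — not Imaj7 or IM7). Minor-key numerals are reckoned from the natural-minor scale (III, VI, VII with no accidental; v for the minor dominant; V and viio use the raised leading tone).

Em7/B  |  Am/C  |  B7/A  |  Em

Em7/B has root E, degree 1 in E minor, so i43.
Am/C has root A, degree 4 in E minor, so iv6.
B7/A: root B is the dominant; dominant seventh chord there is V42.
Em has root E, degree 1 in E minor, so i.

i43 - iv6 - V42 - i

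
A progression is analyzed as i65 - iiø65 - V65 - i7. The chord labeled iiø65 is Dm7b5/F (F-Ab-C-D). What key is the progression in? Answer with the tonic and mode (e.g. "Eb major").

C minor

The chord Dm7b5/F is a half-diminished seventh chord rooted on D; its label is iiø65.
iiø65 on D implies D is the supertonic; that puts the tonic at C, and the lowercase numeral fits minor mode.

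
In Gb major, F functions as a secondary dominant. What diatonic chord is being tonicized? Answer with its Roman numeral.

The chord is a major triad on F.
A dominant resolves down a perfect fifth: F → Bb. In Gb major, Bb is scale degree 3, i.e. iii.

iii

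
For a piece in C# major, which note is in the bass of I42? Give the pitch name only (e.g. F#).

I in C# major has root C#; the chord is C#-E#-G#-B#.
The figure 42 means third inversion — the seventh is in the bass.

B#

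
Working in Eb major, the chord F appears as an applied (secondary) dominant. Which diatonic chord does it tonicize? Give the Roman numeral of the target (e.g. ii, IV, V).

The chord is a major triad on F.
A dominant resolves down a perfect fifth: F → Bb. In Eb major, Bb is scale degree 5, i.e. V.

V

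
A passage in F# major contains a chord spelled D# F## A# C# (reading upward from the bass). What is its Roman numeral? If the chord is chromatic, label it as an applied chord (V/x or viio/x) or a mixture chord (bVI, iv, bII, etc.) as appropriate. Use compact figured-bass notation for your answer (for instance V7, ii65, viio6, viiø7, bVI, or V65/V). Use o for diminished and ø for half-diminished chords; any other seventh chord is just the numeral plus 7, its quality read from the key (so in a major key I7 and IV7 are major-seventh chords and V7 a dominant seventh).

V7/ii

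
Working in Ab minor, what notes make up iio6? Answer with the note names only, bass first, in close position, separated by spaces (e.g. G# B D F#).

The numeral's case and figure indicate a diminished triad. In Ab minor its root, the supertonic, is Bb.
Stacking thirds from Bb gives Bb-Db-Fb.
With the 6 figure the chord is in first inversion; from the bass Db upward in close position it reads Db-Fb-Bb.

Db Fb Bb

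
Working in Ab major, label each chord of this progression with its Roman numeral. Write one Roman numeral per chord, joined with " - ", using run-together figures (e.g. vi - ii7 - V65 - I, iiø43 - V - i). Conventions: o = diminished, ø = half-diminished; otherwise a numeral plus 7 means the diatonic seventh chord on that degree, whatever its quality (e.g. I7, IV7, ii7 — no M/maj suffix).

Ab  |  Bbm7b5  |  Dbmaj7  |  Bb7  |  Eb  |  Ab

I - iiø7 - IV7 - V7/V - V - I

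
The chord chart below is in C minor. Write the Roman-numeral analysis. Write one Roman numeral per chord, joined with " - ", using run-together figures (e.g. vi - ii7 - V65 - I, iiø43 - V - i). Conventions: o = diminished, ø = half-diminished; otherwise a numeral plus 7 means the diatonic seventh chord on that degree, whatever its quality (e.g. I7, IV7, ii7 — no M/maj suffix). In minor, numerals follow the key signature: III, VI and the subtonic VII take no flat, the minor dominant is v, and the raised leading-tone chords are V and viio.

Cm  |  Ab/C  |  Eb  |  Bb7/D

i - VI6 - III - VII65

Cm: minor triad on C = scale degree 1 → i.
Ab/C: root Ab is the submediant; major triad there is VI6.
Eb: root Eb is the mediant; major triad there is III.
Bb7/D: root Bb is the subtonic; dominant seventh chord there is VII65.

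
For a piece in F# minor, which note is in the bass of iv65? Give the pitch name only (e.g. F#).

iv in F# minor has root B; the chord is B-D-F#-A.
The figure 65 means first inversion — the third is in the bass.

D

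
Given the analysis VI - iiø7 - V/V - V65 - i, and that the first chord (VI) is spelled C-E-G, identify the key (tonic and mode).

E minor

VI is given as C-E-G — a major triad with root C.
VI on C implies C is the submediant; that puts the tonic at E, and the uppercase numeral fits minor mode.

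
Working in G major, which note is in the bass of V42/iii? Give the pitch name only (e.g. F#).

The applied chord V42/iii is rooted on F#: F#-A#-C#-E.
The figure 42 means third inversion — the seventh is in the bass.

E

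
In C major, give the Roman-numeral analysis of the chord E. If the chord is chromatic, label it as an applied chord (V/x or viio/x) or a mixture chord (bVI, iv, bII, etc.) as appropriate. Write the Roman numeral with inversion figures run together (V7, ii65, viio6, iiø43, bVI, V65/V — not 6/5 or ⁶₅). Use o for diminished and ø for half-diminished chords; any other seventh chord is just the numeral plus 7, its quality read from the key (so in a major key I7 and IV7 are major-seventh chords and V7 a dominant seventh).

Stacked in thirds the chord is E-G#-B: a major triad on E.
E is not a diatonic chord root with this quality in C major, but it lies a perfect fifth above A (vi), so the chord functions as an applied dominant of vi.

V/vi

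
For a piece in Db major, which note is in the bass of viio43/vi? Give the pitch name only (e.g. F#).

The applied chord viio43/vi is rooted on A: A-C-Eb-Gb.
The figure 43 means second inversion — the fifth is in the bass.

Eb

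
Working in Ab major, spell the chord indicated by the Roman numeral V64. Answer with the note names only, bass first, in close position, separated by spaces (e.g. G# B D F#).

In Ab major, the dominant is Eb, and the diatonic chord built there is a major triad.
Stacking thirds from Eb gives Eb-G-Bb.
With the 64 figure the chord is in second inversion; from the bass Bb upward in close position it reads Bb-Eb-G.

Bb Eb G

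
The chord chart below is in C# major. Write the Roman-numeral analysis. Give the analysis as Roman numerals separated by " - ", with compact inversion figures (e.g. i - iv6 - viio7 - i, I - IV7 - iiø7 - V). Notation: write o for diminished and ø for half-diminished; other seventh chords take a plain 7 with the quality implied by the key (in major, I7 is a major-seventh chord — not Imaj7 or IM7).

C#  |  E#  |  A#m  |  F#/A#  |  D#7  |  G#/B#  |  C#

C#: root C# is the tonic; major triad there is I.
E# is the secondary dominant of vi (major triad on E#): V/vi.
A#m: root A# is the submediant; minor triad there is vi.
F#/A#: major triad on F# = scale degree 4 → IV6.
D#7: a dominant seventh chord on D#, the applied dominant of V → V7/V.
G#/B#: root G# is the dominant; major triad there is V6.
C#: major triad on C# = scale degree 1 → I.

I - V/vi - vi - IV6 - V7/V - V6 - I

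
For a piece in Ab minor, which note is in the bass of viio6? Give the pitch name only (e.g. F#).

Bb

viio in Ab minor has root G; the chord is G-Bb-Db.
The figure 6 means first inversion — the third is in the bass.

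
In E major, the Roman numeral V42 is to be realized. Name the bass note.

A

V in E major has root B; the chord is B-D#-F#-A.
The figure 42 means third inversion — the seventh is in the bass.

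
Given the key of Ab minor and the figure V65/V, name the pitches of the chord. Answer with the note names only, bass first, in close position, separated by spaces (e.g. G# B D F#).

V65/V is a secondary dominant — the dominant seventh of V. V in Ab minor is Eb, so the applied chord's root is Bb, a perfect fifth above.
Building a dominant seventh chord on Bb gives Bb-D-F-Ab.
The figured bass 65 indicates first inversion, placing the third (D) in the bass: D-F-Ab-Bb.

D F Ab Bb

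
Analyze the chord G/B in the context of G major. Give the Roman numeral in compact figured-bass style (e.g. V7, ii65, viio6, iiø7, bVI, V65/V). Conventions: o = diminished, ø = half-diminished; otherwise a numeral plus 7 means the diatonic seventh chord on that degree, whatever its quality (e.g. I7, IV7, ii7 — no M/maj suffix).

I6

The pitches G-B-D form a major triad rooted on G.
In G major, G is the tonic; the diatonic major triad there is I.
With B in the bass the chord is in first inversion, so the figured bass is 6.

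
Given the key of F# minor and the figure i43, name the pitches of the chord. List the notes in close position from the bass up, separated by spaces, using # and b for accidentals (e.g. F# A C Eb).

In F# minor, the tonic is F#, and the diatonic chord built there is a minor seventh chord.
Stacking thirds from F# gives F#-A-C#-E.
With the 43 figure the chord is in second inversion; from the bass C# upward in close position it reads C#-E-F#-A.

C# E F# A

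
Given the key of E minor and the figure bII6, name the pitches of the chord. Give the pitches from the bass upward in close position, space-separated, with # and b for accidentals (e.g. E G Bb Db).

Scale degree 2 in E minor is F#; lowering it a half step gives F. bII6 is the Neapolitan sixth — a major triad on the lowered second degree, here in its customary first inversion.
So the chord is F-A-C.
With the 6 figure the chord is in first inversion; from the bass A upward in close position it reads A-C-F.

A C F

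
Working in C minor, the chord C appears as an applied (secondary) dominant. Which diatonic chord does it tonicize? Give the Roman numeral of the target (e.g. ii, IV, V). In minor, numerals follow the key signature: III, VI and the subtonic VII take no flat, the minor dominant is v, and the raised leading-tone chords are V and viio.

The chord is a major triad on C.
A dominant resolves down a perfect fifth: C → F. In C minor, F is scale degree 4, i.e. iv.

iv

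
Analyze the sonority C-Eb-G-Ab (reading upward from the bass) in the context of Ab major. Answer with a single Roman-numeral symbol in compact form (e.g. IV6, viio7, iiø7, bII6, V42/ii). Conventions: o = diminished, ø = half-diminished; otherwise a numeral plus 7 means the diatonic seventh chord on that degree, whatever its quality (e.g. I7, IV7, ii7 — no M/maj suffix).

The pitches Ab-C-Eb-G form a major seventh chord rooted on Ab.
Ab is scale degree 1 in Ab major, and a major seventh chord on that degree is written I7.
With C in the bass the chord is in first inversion, so the figured bass is 65.

I65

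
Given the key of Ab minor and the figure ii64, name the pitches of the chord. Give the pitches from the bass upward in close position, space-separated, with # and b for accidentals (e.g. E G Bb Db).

F Bb Db

Scale degree 2 in Ab minor is Bb; here the chord built on it is altered to a minor triad. ii64 is the minor supertonic, borrowed from the parallel major (the Dorian ii).
So the chord is Bb-Db-F.
With the 64 figure the chord is in second inversion; from the bass F upward in close position it reads F-Bb-Db.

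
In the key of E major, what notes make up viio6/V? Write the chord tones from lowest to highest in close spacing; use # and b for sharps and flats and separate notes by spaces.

viio6/V is a secondary leading-tone chord. The target V is B in E major; the applied chord is rooted a semitone below, on A#.
Building a diminished triad on A# gives A#-C#-E.
The figured bass 6 indicates first inversion, placing the third (C#) in the bass: C#-E-A#.

C# E A#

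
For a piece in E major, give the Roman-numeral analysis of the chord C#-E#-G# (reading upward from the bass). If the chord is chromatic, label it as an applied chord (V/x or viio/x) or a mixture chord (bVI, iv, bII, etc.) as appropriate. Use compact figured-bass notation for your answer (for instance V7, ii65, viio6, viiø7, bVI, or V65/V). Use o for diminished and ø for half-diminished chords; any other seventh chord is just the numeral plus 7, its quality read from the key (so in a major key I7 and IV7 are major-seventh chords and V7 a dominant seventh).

V/ii

The pitches C#-E#-G# form a major triad rooted on C#.
C# is not a diatonic chord root with this quality in E major, but it lies a perfect fifth above F# (ii), so the chord functions as an applied dominant of ii.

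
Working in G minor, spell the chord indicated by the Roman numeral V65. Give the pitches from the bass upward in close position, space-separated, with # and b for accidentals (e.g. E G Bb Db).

F# A C D

In G minor, scale degree 5 is D. The dominant is major (leading tone raised), so V is a dominant seventh chord.
That chord is spelled D-F#-A-C.
With the 65 figure the chord is in first inversion; from the bass F# upward in close position it reads F#-A-C-D.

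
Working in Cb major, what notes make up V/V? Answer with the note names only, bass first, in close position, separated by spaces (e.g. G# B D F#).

Db F Ab

The slash means an applied dominant: we want the dominant of V. In Cb major, V is Gb major, and its dominant is built on Db.
Building a major triad on Db gives Db-F-Ab.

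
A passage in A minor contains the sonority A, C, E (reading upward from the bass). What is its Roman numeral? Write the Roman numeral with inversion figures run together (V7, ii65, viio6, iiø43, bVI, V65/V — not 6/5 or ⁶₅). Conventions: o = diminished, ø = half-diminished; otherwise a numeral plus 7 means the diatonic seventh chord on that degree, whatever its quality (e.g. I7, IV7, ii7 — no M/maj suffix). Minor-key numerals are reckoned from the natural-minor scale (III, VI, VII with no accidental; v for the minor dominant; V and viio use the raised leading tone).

i

Stacked in thirds the chord is A-C-E: a minor triad on A.
In A minor, A is the tonic; the diatonic minor triad there is i.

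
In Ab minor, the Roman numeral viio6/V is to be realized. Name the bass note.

The applied chord viio6/V is rooted on D: D-F-Ab.
The figure 6 means first inversion — the third is in the bass.

F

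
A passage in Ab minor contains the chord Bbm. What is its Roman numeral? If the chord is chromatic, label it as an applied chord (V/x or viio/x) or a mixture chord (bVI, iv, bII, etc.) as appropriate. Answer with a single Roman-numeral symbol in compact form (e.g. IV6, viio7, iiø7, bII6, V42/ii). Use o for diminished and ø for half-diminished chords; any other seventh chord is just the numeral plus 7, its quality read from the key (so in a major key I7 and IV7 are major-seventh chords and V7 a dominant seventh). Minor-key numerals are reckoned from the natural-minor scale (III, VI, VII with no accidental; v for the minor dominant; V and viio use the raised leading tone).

ii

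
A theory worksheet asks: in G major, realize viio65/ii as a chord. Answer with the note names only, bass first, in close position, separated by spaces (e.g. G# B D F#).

B D F G#

The slash marks an applied leading-tone chord: viio of ii. In G major, ii is A, so the leading tone to it is G#, a half step below.
Building a fully diminished seventh chord on G# gives G#-B-D-F.
With the 65 figure the chord is in first inversion; from the bass B upward in close position it reads B-D-F-G#.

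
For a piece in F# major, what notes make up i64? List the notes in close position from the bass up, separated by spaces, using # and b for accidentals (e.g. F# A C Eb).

i64 is the minor tonic, borrowed from the parallel minor. In F# major that root is F#.
So the chord is F#-A-C#.
The figured bass 64 indicates second inversion, placing the fifth (C#) in the bass: C#-F#-A.

C# F# A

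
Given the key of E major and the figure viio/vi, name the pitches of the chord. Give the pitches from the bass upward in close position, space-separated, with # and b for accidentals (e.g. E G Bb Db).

The slash marks an applied leading-tone chord: viio of vi. In E major, vi is C#, so the leading tone to it is B#, a half step below.
Building a diminished triad on B# gives B#-D#-F#.

B# D# F#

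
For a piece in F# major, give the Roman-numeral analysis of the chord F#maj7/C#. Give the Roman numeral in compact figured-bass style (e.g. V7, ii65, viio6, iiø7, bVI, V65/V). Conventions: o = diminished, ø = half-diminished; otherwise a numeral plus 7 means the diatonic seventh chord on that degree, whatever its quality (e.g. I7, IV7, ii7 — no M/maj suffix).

Stacked in thirds the chord is F#-A#-C#-E#: a major seventh chord on F#.
F# is scale degree 1 in F# major, and a major seventh chord on that degree is written I7.
With C# in the bass the chord is in second inversion, so the figured bass is 43.

I43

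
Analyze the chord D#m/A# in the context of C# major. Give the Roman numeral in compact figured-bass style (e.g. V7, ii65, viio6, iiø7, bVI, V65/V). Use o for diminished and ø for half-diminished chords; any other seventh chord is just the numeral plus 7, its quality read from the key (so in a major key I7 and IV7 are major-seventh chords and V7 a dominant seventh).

ii64

Stacked in thirds the chord is D#-F#-A#: a minor triad on D#.
D# is scale degree 2 in C# major, and a minor triad on that degree is written ii.
With A# in the bass the chord is in second inversion, so the figured bass is 64.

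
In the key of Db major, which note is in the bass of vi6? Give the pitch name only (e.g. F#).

Db

vi in Db major has root Bb; the chord is Bb-Db-F.
The figure 6 means first inversion — the third is in the bass.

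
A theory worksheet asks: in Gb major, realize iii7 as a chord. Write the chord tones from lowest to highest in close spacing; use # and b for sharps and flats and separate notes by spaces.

Bb Db F Ab

In Gb major, the third degree is Bb, and the diatonic chord built there is a minor seventh chord.
Stacking thirds from Bb gives Bb-Db-F-Ab.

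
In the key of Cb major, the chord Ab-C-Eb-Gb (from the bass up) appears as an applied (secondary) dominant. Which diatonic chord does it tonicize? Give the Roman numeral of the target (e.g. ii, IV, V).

ii

The chord is a dominant seventh chord on Ab.
A dominant resolves down a perfect fifth: Ab → Db. In Cb major, Db is scale degree 2, i.e. ii.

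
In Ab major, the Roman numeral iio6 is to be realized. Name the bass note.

iio in Ab major has root Bb; the chord is Bb-Db-Fb.
The figure 6 means first inversion — the third is in the bass.

Db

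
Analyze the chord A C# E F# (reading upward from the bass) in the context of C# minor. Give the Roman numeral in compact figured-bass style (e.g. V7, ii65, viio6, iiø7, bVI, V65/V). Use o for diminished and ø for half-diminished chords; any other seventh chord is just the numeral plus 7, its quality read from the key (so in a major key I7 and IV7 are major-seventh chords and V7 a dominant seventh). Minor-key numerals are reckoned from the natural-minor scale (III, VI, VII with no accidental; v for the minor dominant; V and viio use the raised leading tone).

iv65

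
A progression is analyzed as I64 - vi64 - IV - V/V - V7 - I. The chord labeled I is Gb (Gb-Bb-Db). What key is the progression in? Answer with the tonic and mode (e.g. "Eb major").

Gb major

The chord Gb is a major triad rooted on Gb; its label is I.
If Gb is scale degree 1 and the mode makes that degree carry a major triad, the tonic is Gb and the mode is major.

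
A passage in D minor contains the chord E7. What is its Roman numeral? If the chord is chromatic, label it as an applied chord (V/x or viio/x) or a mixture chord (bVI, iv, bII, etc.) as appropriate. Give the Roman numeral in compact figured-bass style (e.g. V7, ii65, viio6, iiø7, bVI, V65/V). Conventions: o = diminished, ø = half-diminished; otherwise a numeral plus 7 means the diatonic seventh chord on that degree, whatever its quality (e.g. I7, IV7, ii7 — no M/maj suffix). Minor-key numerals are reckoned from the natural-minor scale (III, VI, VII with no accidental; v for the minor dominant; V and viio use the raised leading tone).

The pitches E-G#-B-D form a dominant seventh chord rooted on E.
E is not a diatonic chord root with this quality in D minor, but it lies a perfect fifth above A (V), so the chord functions as an applied dominant of V.

V7/V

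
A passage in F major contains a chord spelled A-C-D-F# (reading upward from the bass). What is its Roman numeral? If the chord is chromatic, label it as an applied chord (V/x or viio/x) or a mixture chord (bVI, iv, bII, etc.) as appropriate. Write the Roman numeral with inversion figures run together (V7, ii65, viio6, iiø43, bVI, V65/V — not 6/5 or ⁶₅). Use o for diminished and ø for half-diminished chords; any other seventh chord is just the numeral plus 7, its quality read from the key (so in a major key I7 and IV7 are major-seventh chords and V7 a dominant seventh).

V43/ii

Stacked in thirds the chord is D-F#-A-C: a dominant seventh chord on D.
D is not a diatonic chord root with this quality in F major, but it lies a perfect fifth above G (ii), so the chord functions as an applied dominant of ii.
With A in the bass the chord is in second inversion, so the figured bass is 43.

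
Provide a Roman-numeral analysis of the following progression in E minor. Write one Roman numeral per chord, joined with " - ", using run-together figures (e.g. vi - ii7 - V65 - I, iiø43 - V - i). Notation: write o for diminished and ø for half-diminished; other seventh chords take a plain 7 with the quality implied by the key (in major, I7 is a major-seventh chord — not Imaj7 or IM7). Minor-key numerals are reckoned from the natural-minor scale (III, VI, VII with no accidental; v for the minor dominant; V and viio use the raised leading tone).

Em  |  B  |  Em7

Em: minor triad on E = scale degree 1 → i.
B has root B, degree 5 in E minor, so V.
Em7: root E is the tonic; minor seventh chord there is i7.

i - V - i7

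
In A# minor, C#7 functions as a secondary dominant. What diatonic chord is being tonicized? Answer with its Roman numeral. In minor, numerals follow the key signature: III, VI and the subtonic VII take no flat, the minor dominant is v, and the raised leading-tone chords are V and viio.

VI

The chord is a dominant seventh chord on C#.
A dominant resolves down a perfect fifth: C# → F#. In A# minor, F# is scale degree 6, i.e. VI.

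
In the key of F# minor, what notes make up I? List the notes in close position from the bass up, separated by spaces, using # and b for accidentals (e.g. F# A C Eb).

I is the major tonic (Picardy third), borrowed from the parallel major. In F# minor that root is F#.
So the chord is F#-A#-C#, a major triad.

F# A# C#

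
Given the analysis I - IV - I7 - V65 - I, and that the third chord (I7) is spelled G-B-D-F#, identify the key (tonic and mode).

The anchor chord is a major seventh chord on G, labeled I7.
If G is scale degree 1 and the mode makes that degree carry a major seventh chord, the tonic is G and the mode is major.

G major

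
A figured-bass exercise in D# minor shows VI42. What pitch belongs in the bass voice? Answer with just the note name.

A#

VI in D# minor has root B; the chord is B-D#-F#-A#.
The figure 42 means third inversion — the seventh is in the bass.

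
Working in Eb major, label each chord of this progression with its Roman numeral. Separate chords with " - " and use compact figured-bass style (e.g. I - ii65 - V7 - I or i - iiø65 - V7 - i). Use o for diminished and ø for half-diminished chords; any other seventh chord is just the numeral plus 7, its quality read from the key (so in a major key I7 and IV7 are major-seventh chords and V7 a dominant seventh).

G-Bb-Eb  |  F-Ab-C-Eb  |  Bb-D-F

I6 - ii7 - V

G-Bb-Eb: root Eb is the tonic; major triad there is I6.
F-Ab-C-Eb: root F is the supertonic; minor seventh chord there is ii7.
Bb-D-F has root Bb, degree 5 in Eb major, so V.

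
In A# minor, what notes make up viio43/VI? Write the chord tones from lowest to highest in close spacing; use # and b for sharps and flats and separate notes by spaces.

B D E# G#

viio43/VI is a secondary leading-tone chord. The target VI is F# in A# minor; the applied chord is rooted a semitone below, on E#.
Building a fully diminished seventh chord on E# gives E#-G#-B-D.
The figured bass 43 indicates second inversion, placing the fifth (B) in the bass: B-D-E#-G#.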